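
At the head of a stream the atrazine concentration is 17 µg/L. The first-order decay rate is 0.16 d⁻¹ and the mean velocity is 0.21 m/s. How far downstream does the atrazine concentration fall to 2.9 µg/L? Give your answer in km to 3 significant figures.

201 km

From C = C₀·e^(−kt), t = ln(C₀/C)/k = ln(17/2.9)/0.16 = 1.769/0.16 = 11.05 d.
Distance = v·t = 0.21 m/s × 9.55e+05 s = 2.005e+05 m = 200.5 km.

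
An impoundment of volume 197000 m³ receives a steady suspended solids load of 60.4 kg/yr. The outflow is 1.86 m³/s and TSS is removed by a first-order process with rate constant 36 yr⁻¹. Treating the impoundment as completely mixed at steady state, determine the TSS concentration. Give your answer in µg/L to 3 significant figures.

0.918 µg/L

Outflow Q = 1.86 m³/s × 3.156e+07 s/yr = 5.87e+07 m³/yr.
Steady-state CSTR mass balance: W = Q·C + k·V·C, so C = W/(Q + kV).
Q + kV = 5.87e+07 + 36·197000 = 6.579e+07 m³/yr.
C = 60.4/6.579e+07 = 9.181e-07 kg/m³ = 0.0009181 mg/L = 0.9181 µg/L.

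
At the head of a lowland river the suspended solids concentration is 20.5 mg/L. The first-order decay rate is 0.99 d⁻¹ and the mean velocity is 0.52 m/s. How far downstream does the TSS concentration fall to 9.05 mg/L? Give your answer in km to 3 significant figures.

From C = C₀·e^(−kt), t = ln(C₀/C)/k = ln(20.5/9.05)/0.99 = 0.8177/0.99 = 0.8259 d.
Distance = v·t = 0.52 m/s × 7.136e+04 s = 3.711e+04 m = 37.11 km.

37.1 km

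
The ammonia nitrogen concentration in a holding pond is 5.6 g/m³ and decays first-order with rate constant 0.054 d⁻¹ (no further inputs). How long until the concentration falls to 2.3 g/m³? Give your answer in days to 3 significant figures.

t = ln(C₀/C)/k = ln(5.6/2.3)/0.054 = 0.8899/0.054 = 16.48 d.

16.5 d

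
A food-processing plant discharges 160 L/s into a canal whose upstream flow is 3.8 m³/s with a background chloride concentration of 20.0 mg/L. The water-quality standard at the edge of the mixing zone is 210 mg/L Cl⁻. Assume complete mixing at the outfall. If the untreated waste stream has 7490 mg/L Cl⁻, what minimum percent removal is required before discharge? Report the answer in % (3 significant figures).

160 L/s = 0.16 m³/s.
Mass balance: 210·3.96 = 0.16·Cₑ + 3.8·20.
Cₑ = (831.6 − 76) / 0.16 = 4722 mg/L.
Required removal = 1 − 4722/7490 = 36.95 %.

36.9 %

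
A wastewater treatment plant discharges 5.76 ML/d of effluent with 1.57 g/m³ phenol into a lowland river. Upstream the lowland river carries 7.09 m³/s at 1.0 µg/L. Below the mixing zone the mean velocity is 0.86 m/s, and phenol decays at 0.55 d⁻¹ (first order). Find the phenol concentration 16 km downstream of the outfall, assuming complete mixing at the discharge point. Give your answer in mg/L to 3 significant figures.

5.76 ML/d = 0.06667 m³/s.
1.0 µg/L = 0.001 mg/L.
After complete mixing, C₀ = (0.06667·1.57 + 7.09·0.001) / 7.157 = 0.01562 mg/L.
Travel time t = 1.6e+04 m / 0.86 m/s = 1.86e+04 s = 0.2153 d.
C = 0.01562·exp(−0.55·0.2153) = 0.01562·0.8883 = 0.01387 mg/L.

0.0139 mg/L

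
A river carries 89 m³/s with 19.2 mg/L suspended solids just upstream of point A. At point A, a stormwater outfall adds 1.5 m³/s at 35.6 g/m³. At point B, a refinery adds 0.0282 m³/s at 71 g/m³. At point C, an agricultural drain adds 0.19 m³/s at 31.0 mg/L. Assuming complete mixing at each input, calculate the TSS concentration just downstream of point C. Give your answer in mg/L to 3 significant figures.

19.5 mg/L

After input A: C = (89·19.2 + 1.5·35.6) / 90.5 = 19.47 mg/L.
After input B: C = (90.5·19.47 + 0.0282·71) / 90.53 = 19.49 mg/L.
After input C: C = (90.53·19.49 + 0.19·31) / 90.72 = 19.51 mg/L.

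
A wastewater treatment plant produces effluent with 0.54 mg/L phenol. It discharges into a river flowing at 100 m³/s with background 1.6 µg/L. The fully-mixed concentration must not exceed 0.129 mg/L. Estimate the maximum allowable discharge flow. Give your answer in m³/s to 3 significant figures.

1.6 µg/L = 0.0016 mg/L.
Mass balance at complete mixing: C_std·(Q_w + Q_r) = Q_w·C_e + Q_r·C_b.
Rearranging, Q_w = Q_r·(C_std − C_b)/(C_e − C_std) = 100·(0.129 − 0.0016) / (0.54 − 0.129) = 31 m³/s.

31.0 m³/s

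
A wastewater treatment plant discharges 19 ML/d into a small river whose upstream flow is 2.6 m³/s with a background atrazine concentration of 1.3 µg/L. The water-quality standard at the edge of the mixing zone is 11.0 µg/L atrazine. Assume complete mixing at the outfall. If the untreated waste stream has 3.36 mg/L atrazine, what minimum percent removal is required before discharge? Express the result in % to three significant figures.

19 ML/d = 0.2199 m³/s.
1.3 µg/L = 0.0013 mg/L.
11.0 µg/L = 0.011 mg/L.
Mass balance: 0.011·2.82 = 0.2199·Cₑ + 2.6·0.0013.
Cₑ = (0.03102 − 0.00338) / 0.2199 = 0.1257 mg/L.
Required removal = 1 − 0.1257/3.36 = 96.26 %.

96.3 %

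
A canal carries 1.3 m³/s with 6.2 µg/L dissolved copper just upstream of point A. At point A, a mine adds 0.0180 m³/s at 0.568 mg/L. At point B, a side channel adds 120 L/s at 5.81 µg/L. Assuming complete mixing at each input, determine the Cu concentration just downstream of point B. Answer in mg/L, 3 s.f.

0.0132 mg/L

6.2 µg/L = 0.0062 mg/L.
After input A: C = (1.3·0.0062 + 0.018·0.568) / 1.318 = 0.01387 mg/L.
120 L/s = 0.12 m³/s.
5.81 µg/L = 0.00581 mg/L.
After input B: C = (1.318·0.01387 + 0.12·0.00581) / 1.438 = 0.0132 mg/L.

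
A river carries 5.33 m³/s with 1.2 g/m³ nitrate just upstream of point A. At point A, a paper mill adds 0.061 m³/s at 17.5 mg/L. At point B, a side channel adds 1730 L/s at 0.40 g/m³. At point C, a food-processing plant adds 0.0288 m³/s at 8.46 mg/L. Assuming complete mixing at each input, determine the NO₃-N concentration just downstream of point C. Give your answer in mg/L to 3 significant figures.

1.17 mg/L

After input A: C = (5.33·1.2 + 0.061·17.5) / 5.391 = 1.384 mg/L.
1730 L/s = 1.73 m³/s.
After input B: C = (5.391·1.384 + 1.73·0.4) / 7.121 = 1.145 mg/L.
After input C: C = (7.121·1.145 + 0.0288·8.46) / 7.15 = 1.175 mg/L.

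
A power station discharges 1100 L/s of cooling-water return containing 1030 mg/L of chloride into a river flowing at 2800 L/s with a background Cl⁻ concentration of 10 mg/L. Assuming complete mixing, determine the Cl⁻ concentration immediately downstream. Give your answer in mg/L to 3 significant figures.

1100 L/s = 1.1 m³/s.
2800 L/s = 2.8 m³/s.
Flow-weighted mixing gives C = (1.1·1030 + 2.8·10) / (1.1 + 2.8) = 1161/3.9 = 297.7 mg/L.

298 mg/L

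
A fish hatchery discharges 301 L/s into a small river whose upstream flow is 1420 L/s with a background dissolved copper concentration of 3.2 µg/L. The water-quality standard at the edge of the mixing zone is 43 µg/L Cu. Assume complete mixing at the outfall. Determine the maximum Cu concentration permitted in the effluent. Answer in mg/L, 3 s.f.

0.231 mg/L

301 L/s = 0.301 m³/s.
1420 L/s = 1.42 m³/s.
3.2 µg/L = 0.0032 mg/L.
43 µg/L = 0.043 mg/L.
Mass balance: 0.043·1.721 = 0.301·Cₑ + 1.42·0.0032.
Cₑ = (0.074 − 0.004544) / 0.301 = 0.2308 mg/L.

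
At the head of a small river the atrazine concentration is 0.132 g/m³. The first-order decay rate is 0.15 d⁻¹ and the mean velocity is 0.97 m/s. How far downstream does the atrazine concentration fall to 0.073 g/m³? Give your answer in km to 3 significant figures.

From C = C₀·e^(−kt), t = ln(C₀/C)/k = ln(0.132/0.073)/0.15 = 0.5923/0.15 = 3.949 d.
Distance = v·t = 0.97 m/s × 3.412e+05 s = 3.31e+05 m = 331 km.

331 km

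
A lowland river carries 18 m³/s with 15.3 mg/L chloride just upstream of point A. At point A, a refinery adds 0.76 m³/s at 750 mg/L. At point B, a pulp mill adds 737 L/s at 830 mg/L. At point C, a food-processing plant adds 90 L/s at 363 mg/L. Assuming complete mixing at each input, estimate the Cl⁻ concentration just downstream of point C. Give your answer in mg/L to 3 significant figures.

76.1 mg/L

After input A: C = (18·15.3 + 0.76·750) / 18.76 = 45.06 mg/L.
737 L/s = 0.737 m³/s.
After input B: C = (18.76·45.06 + 0.737·830) / 19.5 = 74.74 mg/L.
90 L/s = 0.09 m³/s.
After input C: C = (19.5·74.74 + 0.09·363) / 19.59 = 76.06 mg/L.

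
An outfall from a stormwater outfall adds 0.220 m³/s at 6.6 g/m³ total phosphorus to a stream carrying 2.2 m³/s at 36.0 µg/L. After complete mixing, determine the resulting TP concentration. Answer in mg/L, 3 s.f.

0.633 mg/L

36.0 µg/L = 0.036 mg/L.
By mass balance at complete mixing, C = (0.22·6.6 + 2.2·0.036) / (0.22 + 2.2) = 1.531/2.42 = 0.6327 mg/L.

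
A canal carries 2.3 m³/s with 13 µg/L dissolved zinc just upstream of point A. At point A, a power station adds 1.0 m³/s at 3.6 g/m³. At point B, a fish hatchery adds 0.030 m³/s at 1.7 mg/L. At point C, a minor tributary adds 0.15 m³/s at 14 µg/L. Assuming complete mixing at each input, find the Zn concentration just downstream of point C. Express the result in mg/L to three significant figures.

1.06 mg/L

13 µg/L = 0.013 mg/L.
After input A: C = (2.3·0.013 + 1·3.6) / 3.3 = 1.1 mg/L.
After input B: C = (3.3·1.1 + 0.03·1.7) / 3.33 = 1.105 mg/L.
14 µg/L = 0.014 mg/L.
After input C: C = (3.33·1.105 + 0.15·0.014) / 3.48 = 1.058 mg/L.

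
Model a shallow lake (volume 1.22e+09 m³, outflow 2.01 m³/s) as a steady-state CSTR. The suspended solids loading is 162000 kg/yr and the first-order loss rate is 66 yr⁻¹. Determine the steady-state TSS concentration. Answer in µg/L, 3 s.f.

2.01 µg/L

Outflow Q = 2.01 m³/s × 3.156e+07 s/yr = 6.343e+07 m³/yr.
Steady-state CSTR mass balance: W = Q·C + k·V·C, so C = W/(Q + kV).
Q + kV = 6.343e+07 + 66·1.22e+09 = 8.058e+10 m³/yr.
C = 162000/8.058e+10 = 2.01e-06 kg/m³ = 0.00201 mg/L = 2.01 µg/L.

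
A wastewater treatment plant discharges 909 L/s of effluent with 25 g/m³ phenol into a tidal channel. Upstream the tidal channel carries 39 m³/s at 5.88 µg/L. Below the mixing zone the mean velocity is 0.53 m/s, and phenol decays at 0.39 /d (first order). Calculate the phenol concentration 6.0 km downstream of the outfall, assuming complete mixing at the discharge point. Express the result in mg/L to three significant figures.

909 L/s = 0.909 m³/s.
5.88 µg/L = 0.00588 mg/L.
After complete mixing, C₀ = (0.909·25 + 39·0.00588) / 39.91 = 0.5752 mg/L.
Travel time t = 6000 m / 0.53 m/s = 1.132e+04 s = 0.131 d.
C = 0.5752·exp(−0.39·0.131) = 0.5752·0.9502 = 0.5465 mg/L.

0.547 mg/L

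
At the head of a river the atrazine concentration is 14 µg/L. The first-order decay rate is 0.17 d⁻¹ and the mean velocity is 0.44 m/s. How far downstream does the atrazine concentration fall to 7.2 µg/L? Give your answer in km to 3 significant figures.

From C = C₀·e^(−kt), t = ln(C₀/C)/k = ln(14/7.2)/0.17 = 0.665/0.17 = 3.912 d.
Distance = v·t = 0.44 m/s × 3.38e+05 s = 1.487e+05 m = 148.7 km.

149 km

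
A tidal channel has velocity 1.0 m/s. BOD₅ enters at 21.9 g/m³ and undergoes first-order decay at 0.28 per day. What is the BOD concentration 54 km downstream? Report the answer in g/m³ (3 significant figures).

Travel time t = 54 km / 1.0 m/s = 5.4e+04/1.0 = 5.4e+04 s = 0.625 d.
First-order decay: C = 21.9·exp(−0.28·0.625) = 21.9·0.8395 = 18.38 g/m³.

18.4 g/m³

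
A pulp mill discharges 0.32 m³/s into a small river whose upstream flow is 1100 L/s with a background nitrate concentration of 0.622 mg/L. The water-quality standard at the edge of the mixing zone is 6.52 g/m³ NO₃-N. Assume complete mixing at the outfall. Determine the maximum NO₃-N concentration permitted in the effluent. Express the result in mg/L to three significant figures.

26.8 mg/L

1100 L/s = 1.1 m³/s.
Mass balance: 6.52·1.42 = 0.32·Cₑ + 1.1·0.622.
Cₑ = (9.258 − 0.6842) / 0.32 = 26.79 mg/L.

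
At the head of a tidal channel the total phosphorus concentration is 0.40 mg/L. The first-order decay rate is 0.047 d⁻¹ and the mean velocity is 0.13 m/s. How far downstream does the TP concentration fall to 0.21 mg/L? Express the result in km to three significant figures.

154 km

From C = C₀·e^(−kt), t = ln(C₀/C)/k = ln(0.40/0.21)/0.047 = 0.6444/0.047 = 13.71 d.
Distance = v·t = 0.13 m/s × 1.185e+06 s = 1.54e+05 m = 154 km.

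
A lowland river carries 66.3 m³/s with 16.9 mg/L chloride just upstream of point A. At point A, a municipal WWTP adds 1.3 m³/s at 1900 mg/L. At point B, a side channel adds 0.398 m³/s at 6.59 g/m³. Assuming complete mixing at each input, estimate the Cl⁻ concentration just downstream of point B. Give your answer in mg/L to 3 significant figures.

52.8 mg/L

After input A: C = (66.3·16.9 + 1.3·1900) / 67.6 = 53.11 mg/L.
After input B: C = (67.6·53.11 + 0.398·6.59) / 68 = 52.84 mg/L.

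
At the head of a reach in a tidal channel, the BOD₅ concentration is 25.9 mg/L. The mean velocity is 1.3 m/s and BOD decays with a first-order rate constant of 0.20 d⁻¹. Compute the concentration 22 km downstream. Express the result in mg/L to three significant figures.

24.9 mg/L

Travel time t = 22 km / 1.3 m/s = 2.2e+04/1.3 = 1.692e+04 s = 0.1959 d.
First-order decay: C = 25.9·exp(−0.20·0.1959) = 25.9·0.9616 = 24.91 mg/L.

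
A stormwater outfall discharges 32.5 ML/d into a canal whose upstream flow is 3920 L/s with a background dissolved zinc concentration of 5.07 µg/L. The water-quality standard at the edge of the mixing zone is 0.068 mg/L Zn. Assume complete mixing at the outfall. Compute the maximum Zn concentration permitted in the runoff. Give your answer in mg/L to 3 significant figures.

0.724 mg/L

32.5 ML/d = 0.3762 m³/s.
3920 L/s = 3.92 m³/s.
5.07 µg/L = 0.00507 mg/L.
Mass balance: 0.068·4.296 = 0.3762·Cₑ + 3.92·0.00507.
Cₑ = (0.2921 − 0.01987) / 0.3762 = 0.7238 mg/L.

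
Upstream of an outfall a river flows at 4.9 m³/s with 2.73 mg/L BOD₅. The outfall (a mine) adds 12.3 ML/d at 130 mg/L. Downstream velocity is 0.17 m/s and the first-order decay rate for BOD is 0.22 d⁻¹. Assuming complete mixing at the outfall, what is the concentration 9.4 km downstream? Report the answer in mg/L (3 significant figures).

12.3 ML/d = 0.1424 m³/s.
After complete mixing, C₀ = (0.1424·130 + 4.9·2.73) / 5.042 = 6.323 mg/L.
Travel time t = 9400 m / 0.17 m/s = 5.529e+04 s = 0.64 d.
C = 6.323·exp(−0.22·0.64) = 6.323·0.8687 = 5.493 mg/L.

5.49 mg/L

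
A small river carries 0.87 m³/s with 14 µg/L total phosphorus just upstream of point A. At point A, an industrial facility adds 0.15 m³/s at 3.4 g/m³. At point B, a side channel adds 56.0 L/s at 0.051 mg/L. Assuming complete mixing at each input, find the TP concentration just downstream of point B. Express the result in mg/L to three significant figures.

14 µg/L = 0.014 mg/L.
After input A: C = (0.87·0.014 + 0.15·3.4) / 1.02 = 0.5119 mg/L.
56.0 L/s = 0.056 m³/s.
After input B: C = (1.02·0.5119 + 0.056·0.051) / 1.076 = 0.488 mg/L.

0.488 mg/L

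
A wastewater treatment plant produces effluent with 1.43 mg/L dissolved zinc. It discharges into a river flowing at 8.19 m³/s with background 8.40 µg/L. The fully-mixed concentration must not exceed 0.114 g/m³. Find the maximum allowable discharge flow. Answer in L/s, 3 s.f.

657 L/s

8.40 µg/L = 0.0084 mg/L.
Mass balance at complete mixing: C_std·(Q_w + Q_r) = Q_w·C_e + Q_r·C_b.
Rearranging, Q_w = Q_r·(C_std − C_b)/(C_e − C_std) = 8.19·(0.114 − 0.0084) / (1.43 − 0.114) = 0.6572 m³/s.
= 657.2 L/s.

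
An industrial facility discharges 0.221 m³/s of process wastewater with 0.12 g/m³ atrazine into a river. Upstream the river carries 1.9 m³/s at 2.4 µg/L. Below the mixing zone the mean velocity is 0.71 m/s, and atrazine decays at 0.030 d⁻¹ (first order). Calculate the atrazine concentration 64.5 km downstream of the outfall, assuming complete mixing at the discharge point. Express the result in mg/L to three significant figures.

2.4 µg/L = 0.0024 mg/L.
After complete mixing, C₀ = (0.221·0.12 + 1.9·0.0024) / 2.121 = 0.01465 mg/L.
Travel time t = 6.45e+04 m / 0.71 m/s = 9.085e+04 s = 1.051 d.
C = 0.01465·exp(−0.030·1.051) = 0.01465·0.9689 = 0.0142 mg/L.

0.0142 mg/L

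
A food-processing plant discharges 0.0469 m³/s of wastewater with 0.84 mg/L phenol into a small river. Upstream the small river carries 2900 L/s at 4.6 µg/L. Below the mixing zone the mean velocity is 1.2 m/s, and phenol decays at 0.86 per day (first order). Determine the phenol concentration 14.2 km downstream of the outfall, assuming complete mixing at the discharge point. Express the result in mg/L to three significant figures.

0.0159 mg/L

2900 L/s = 2.9 m³/s.
4.6 µg/L = 0.0046 mg/L.
After complete mixing, C₀ = (0.0469·0.84 + 2.9·0.0046) / 2.947 = 0.0179 mg/L.
Travel time t = 1.42e+04 m / 1.2 m/s = 1.183e+04 s = 0.137 d.
C = 0.0179·exp(−0.86·0.137) = 0.0179·0.8889 = 0.01591 mg/L.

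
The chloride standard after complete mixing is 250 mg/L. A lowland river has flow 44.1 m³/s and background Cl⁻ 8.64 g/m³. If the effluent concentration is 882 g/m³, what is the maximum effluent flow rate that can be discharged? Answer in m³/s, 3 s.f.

16.8 m³/s

Mass balance at complete mixing: C_std·(Q_w + Q_r) = Q_w·C_e + Q_r·C_b.
Rearranging, Q_w = Q_r·(C_std − C_b)/(C_e − C_std) = 44.1·(250 − 8.64) / (882 − 250) = 16.84 m³/s.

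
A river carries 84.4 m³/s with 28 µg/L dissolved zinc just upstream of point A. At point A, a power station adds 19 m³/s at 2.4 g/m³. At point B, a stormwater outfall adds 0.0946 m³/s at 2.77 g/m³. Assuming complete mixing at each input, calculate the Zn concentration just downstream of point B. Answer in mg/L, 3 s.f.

28 µg/L = 0.028 mg/L.
After input A: C = (84.4·0.028 + 19·2.4) / 103.4 = 0.4639 mg/L.
After input B: C = (103.4·0.4639 + 0.0946·2.77) / 103.5 = 0.466 mg/L.

0.466 mg/L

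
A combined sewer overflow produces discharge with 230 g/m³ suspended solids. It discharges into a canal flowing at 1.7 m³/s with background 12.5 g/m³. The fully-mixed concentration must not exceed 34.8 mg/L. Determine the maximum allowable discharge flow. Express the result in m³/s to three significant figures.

Mass balance at complete mixing: C_std·(Q_w + Q_r) = Q_w·C_e + Q_r·C_b.
Rearranging, Q_w = Q_r·(C_std − C_b)/(C_e − C_std) = 1.7·(34.8 − 12.5) / (230 − 34.8) = 0.1942 m³/s.

0.194 m³/s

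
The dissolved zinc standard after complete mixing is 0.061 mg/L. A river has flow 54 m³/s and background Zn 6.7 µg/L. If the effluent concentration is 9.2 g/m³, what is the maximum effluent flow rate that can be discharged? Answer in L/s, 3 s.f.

321 L/s

6.7 µg/L = 0.0067 mg/L.
Mass balance at complete mixing: C_std·(Q_w + Q_r) = Q_w·C_e + Q_r·C_b.
Rearranging, Q_w = Q_r·(C_std − C_b)/(C_e − C_std) = 54·(0.061 − 0.0067) / (9.2 − 0.061) = 0.3208 m³/s.
= 320.8 L/s.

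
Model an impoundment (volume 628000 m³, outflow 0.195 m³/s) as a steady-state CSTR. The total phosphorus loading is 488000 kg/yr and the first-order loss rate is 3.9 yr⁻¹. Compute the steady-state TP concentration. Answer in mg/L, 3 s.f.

Outflow Q = 0.195 m³/s × 3.156e+07 s/yr = 6.154e+06 m³/yr.
Steady-state CSTR mass balance: W = Q·C + k·V·C, so C = W/(Q + kV).
Q + kV = 6.154e+06 + 3.9·628000 = 8.603e+06 m³/yr.
C = 488000/8.603e+06 = 0.05672 kg/m³ = 56.72 mg/L.

56.7 mg/L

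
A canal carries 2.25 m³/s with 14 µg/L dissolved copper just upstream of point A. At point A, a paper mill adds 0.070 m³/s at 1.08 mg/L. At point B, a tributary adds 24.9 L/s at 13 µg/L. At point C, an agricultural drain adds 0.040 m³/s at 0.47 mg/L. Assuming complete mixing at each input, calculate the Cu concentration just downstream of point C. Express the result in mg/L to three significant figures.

0.0529 mg/L

14 µg/L = 0.014 mg/L.
After input A: C = (2.25·0.014 + 0.07·1.08) / 2.32 = 0.04616 mg/L.
24.9 L/s = 0.0249 m³/s.
13 µg/L = 0.013 mg/L.
After input B: C = (2.32·0.04616 + 0.0249·0.013) / 2.345 = 0.04581 mg/L.
After input C: C = (2.345·0.04581 + 0.04·0.47) / 2.385 = 0.05293 mg/L.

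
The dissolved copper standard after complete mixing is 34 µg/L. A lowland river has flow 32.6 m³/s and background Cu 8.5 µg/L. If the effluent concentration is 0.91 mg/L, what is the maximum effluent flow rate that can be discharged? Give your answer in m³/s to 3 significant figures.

0.949 m³/s

8.5 µg/L = 0.0085 mg/L.
34 µg/L = 0.034 mg/L.
Mass balance at complete mixing: C_std·(Q_w + Q_r) = Q_w·C_e + Q_r·C_b.
Rearranging, Q_w = Q_r·(C_std − C_b)/(C_e − C_std) = 32.6·(0.034 − 0.0085) / (0.91 − 0.034) = 0.949 m³/s.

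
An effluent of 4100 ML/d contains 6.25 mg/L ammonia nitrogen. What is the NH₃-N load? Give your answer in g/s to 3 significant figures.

4100 ML/d = 47.45 m³/s.
Mass flux = Q·C = 47.45 m³/s × 6.25 g/m³ = 296.6 g/s.

297 g/s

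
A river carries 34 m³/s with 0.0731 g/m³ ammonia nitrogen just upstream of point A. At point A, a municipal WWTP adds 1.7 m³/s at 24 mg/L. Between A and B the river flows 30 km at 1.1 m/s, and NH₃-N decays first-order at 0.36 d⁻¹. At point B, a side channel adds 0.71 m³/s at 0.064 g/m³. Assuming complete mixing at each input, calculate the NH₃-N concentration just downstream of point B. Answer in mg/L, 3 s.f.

1.06 mg/L

After input A: C = (34·0.0731 + 1.7·24) / 35.7 = 1.212 mg/L.
Over the 30 km reach to input B (t = 2.727e+04 s = 0.3157 d), decay gives C = 1.212·exp(−0.36·0.3157) = 1.082 mg/L.
After input B: C = (35.7·1.082 + 0.71·0.064) / 36.41 = 1.062 mg/L.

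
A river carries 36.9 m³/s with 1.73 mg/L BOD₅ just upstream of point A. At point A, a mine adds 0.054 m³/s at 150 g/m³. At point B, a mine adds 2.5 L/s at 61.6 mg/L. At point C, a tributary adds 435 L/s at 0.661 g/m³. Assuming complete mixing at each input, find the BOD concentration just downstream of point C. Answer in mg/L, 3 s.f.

After input A: C = (36.9·1.73 + 0.054·150) / 36.95 = 1.947 mg/L.
2.5 L/s = 0.0025 m³/s.
After input B: C = (36.95·1.947 + 0.0025·61.6) / 36.96 = 1.951 mg/L.
435 L/s = 0.435 m³/s.
After input C: C = (36.96·1.951 + 0.435·0.661) / 37.39 = 1.936 mg/L.

1.94 mg/L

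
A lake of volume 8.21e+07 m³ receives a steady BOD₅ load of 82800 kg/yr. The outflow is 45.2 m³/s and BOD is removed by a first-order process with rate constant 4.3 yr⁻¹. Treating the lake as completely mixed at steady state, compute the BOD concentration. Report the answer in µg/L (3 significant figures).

46.5 µg/L

Outflow Q = 45.2 m³/s × 3.156e+07 s/yr = 1.426e+09 m³/yr.
Steady-state CSTR mass balance: W = Q·C + k·V·C, so C = W/(Q + kV).
Q + kV = 1.426e+09 + 4.3·8.21e+07 = 1.779e+09 m³/yr.
C = 82800/1.779e+09 = 4.653e-05 kg/m³ = 0.04653 mg/L = 46.53 µg/L.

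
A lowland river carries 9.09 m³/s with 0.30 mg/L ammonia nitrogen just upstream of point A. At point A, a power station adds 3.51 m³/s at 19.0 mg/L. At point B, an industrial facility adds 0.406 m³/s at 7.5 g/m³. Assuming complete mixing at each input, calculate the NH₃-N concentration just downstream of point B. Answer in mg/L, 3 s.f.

After input A: C = (9.09·0.3 + 3.51·19) / 12.6 = 5.509 mg/L.
After input B: C = (12.6·5.509 + 0.406·7.5) / 13.01 = 5.571 mg/L.

5.57 mg/L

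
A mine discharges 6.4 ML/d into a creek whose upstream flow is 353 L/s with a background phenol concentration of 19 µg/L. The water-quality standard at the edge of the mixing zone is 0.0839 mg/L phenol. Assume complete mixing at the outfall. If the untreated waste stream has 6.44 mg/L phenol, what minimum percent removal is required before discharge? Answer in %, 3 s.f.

6.4 ML/d = 0.07407 m³/s.
353 L/s = 0.353 m³/s.
19 µg/L = 0.019 mg/L.
Mass balance: 0.0839·0.4271 = 0.07407·Cₑ + 0.353·0.019.
Cₑ = (0.03583 − 0.006707) / 0.07407 = 0.3932 mg/L.
Required removal = 1 − 0.3932/6.44 = 93.89 %.

93.9 %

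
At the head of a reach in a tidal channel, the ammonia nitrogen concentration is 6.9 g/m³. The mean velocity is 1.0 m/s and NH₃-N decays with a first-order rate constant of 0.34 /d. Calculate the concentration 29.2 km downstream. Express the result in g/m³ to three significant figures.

Travel time t = 29.2 km / 1.0 m/s = 2.92e+04/1.0 = 2.92e+04 s = 0.338 d.
First-order decay: C = 6.9·exp(−0.34·0.338) = 6.9·0.8914 = 6.151 g/m³.

6.15 g/m³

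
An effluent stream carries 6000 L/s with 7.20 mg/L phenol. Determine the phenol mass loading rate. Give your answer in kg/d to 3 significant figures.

3730 kg/d

6000 L/s = 6 m³/s.
Mass flux = Q·C = 6 m³/s × 7.2 g/m³ = 43.2 g/s.
= 43.2 g/s × 86.4 = 3732 kg/d.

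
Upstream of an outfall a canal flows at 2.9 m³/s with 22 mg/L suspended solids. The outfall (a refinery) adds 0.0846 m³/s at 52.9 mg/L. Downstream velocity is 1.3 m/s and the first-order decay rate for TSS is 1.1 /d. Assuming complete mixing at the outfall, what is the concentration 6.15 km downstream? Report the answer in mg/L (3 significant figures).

After complete mixing, C₀ = (0.0846·52.9 + 2.9·22) / 2.985 = 22.88 mg/L.
Travel time t = 6150 m / 1.3 m/s = 4731 s = 0.05475 d.
C = 22.88·exp(−1.1·0.05475) = 22.88·0.9415 = 21.54 mg/L.

21.5 mg/L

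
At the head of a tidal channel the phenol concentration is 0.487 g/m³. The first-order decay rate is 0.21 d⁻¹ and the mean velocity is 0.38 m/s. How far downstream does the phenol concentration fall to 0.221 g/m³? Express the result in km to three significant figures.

From C = C₀·e^(−kt), t = ln(C₀/C)/k = ln(0.487/0.221)/0.21 = 0.7901/0.21 = 3.762 d.
Distance = v·t = 0.38 m/s × 3.251e+05 s = 1.235e+05 m = 123.5 km.

124 km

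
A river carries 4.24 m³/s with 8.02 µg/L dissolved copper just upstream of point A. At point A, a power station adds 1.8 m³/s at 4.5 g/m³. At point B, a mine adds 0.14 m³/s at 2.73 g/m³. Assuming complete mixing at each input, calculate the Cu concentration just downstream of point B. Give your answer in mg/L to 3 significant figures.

1.38 mg/L

8.02 µg/L = 0.00802 mg/L.
After input A: C = (4.24·0.00802 + 1.8·4.5) / 6.04 = 1.347 mg/L.
After input B: C = (6.04·1.347 + 0.14·2.73) / 6.18 = 1.378 mg/L.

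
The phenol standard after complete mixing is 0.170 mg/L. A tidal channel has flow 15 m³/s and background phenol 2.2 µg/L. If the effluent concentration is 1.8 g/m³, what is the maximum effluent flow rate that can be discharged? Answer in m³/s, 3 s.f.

1.54 m³/s

2.2 µg/L = 0.0022 mg/L.
Mass balance at complete mixing: C_std·(Q_w + Q_r) = Q_w·C_e + Q_r·C_b.
Rearranging, Q_w = Q_r·(C_std − C_b)/(C_e − C_std) = 15·(0.17 − 0.0022) / (1.8 − 0.17) = 1.544 m³/s.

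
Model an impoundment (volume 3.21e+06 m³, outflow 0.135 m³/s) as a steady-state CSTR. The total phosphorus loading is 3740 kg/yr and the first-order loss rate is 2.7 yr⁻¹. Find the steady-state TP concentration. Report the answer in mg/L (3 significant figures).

0.289 mg/L

Outflow Q = 0.135 m³/s × 3.156e+07 s/yr = 4.26e+06 m³/yr.
Steady-state CSTR mass balance: W = Q·C + k·V·C, so C = W/(Q + kV).
Q + kV = 4.26e+06 + 2.7·3.21e+06 = 1.293e+07 m³/yr.
C = 3740/1.293e+07 = 0.0002893 kg/m³ = 0.2893 mg/L.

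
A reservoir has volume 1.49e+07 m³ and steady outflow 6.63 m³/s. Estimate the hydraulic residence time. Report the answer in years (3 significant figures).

Q = 6.63 m³/s × 3.156e+07 s/yr = 2.092e+08 m³/yr.
Hydraulic residence time τ = V/Q = 1.49e+07/2.092e+08 = 0.07121 yr.

0.0712 yr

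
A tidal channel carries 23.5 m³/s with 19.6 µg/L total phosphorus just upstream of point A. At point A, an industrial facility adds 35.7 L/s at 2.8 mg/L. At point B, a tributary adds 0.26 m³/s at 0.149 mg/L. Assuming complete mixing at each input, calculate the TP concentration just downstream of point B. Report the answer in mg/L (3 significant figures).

0.0252 mg/L

19.6 µg/L = 0.0196 mg/L.
35.7 L/s = 0.0357 m³/s.
After input A: C = (23.5·0.0196 + 0.0357·2.8) / 23.54 = 0.02382 mg/L.
After input B: C = (23.54·0.02382 + 0.26·0.149) / 23.8 = 0.02519 mg/L.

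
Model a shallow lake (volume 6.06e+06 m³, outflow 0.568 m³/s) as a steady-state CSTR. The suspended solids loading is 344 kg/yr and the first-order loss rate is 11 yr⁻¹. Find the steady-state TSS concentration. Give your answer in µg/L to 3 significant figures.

Outflow Q = 0.568 m³/s × 3.156e+07 s/yr = 1.792e+07 m³/yr.
Steady-state CSTR mass balance: W = Q·C + k·V·C, so C = W/(Q + kV).
Q + kV = 1.792e+07 + 11·6.06e+06 = 8.458e+07 m³/yr.
C = 344/8.458e+07 = 4.067e-06 kg/m³ = 0.004067 mg/L = 4.067 µg/L.

4.07 µg/L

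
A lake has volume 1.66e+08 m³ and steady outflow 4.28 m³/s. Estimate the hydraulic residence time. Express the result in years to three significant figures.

Q = 4.28 m³/s × 3.156e+07 s/yr = 1.351e+08 m³/yr.
Hydraulic residence time τ = V/Q = 1.66e+08/1.351e+08 = 1.229 yr.

1.23 yr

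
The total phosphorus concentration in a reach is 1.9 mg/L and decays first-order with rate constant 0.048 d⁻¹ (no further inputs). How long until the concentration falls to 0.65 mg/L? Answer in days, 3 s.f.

22.3 d

t = ln(C₀/C)/k = ln(1.9/0.65)/0.048 = 1.073/0.048 = 22.35 d.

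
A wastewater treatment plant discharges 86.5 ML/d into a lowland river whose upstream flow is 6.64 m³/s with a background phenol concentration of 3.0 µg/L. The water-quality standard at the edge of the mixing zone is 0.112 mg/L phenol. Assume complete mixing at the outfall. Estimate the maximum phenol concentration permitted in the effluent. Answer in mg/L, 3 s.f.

86.5 ML/d = 1.001 m³/s.
3.0 µg/L = 0.003 mg/L.
Mass balance: 0.112·7.641 = 1.001·Cₑ + 6.64·0.003.
Cₑ = (0.8558 − 0.01992) / 1.001 = 0.8349 mg/L.

0.835 mg/L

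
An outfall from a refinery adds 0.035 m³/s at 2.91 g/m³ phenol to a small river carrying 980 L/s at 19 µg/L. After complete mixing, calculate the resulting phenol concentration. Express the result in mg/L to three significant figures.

0.119 mg/L

980 L/s = 0.98 m³/s.
19 µg/L = 0.019 mg/L.
Flow-weighted mixing gives C = (0.035·2.91 + 0.98·0.019) / (0.035 + 0.98) = 0.1205/1.015 = 0.1187 mg/L.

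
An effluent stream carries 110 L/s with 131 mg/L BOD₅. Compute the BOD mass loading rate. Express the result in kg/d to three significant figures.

110 L/s = 0.11 m³/s.
Mass flux = Q·C = 0.11 m³/s × 131 g/m³ = 14.41 g/s.
= 14.41 g/s × 86.4 = 1245 kg/d.

1250 kg/d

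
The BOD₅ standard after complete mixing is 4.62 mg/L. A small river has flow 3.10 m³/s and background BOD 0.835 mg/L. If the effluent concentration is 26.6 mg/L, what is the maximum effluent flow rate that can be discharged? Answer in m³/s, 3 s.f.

0.534 m³/s

Mass balance at complete mixing: C_std·(Q_w + Q_r) = Q_w·C_e + Q_r·C_b.
Rearranging, Q_w = Q_r·(C_std − C_b)/(C_e − C_std) = 3.10·(4.62 − 0.835) / (26.6 − 4.62) = 0.5338 m³/s.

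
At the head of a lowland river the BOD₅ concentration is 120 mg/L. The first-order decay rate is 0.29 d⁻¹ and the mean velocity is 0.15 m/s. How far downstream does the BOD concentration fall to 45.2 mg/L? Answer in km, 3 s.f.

From C = C₀·e^(−kt), t = ln(C₀/C)/k = ln(120/45.2)/0.29 = 0.9764/0.29 = 3.367 d.
Distance = v·t = 0.15 m/s × 2.909e+05 s = 4.363e+04 m = 43.63 km.

43.6 km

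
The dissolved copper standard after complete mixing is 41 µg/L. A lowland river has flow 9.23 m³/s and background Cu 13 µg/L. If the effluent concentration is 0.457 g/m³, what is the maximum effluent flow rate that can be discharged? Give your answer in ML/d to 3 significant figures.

13 µg/L = 0.013 mg/L.
41 µg/L = 0.041 mg/L.
Mass balance at complete mixing: C_std·(Q_w + Q_r) = Q_w·C_e + Q_r·C_b.
Rearranging, Q_w = Q_r·(C_std − C_b)/(C_e − C_std) = 9.23·(0.041 − 0.013) / (0.457 − 0.041) = 0.6212 m³/s.
= 53.68 ML/d.

53.7 ML/d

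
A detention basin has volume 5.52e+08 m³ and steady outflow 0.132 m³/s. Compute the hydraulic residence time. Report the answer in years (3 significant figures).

133 yr

Q = 0.132 m³/s × 3.156e+07 s/yr = 4.166e+06 m³/yr.
Hydraulic residence time τ = V/Q = 5.52e+08/4.166e+06 = 132.5 yr.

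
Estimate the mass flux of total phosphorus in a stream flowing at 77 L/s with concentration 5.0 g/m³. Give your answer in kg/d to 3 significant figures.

77 L/s = 0.077 m³/s.
Mass flux = Q·C = 0.077 m³/s × 5 g/m³ = 0.385 g/s.
= 0.385 g/s × 86.4 = 33.26 kg/d.

33.3 kg/d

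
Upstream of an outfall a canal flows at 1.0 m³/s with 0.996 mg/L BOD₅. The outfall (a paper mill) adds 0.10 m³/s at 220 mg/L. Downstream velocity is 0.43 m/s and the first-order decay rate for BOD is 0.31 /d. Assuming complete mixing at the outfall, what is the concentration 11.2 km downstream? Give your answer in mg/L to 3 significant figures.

19.0 mg/L

After complete mixing, C₀ = (0.1·220 + 1·0.996) / 1.1 = 20.91 mg/L.
Travel time t = 1.12e+04 m / 0.43 m/s = 2.605e+04 s = 0.3015 d.
C = 20.91·exp(−0.31·0.3015) = 20.91·0.9108 = 19.04 mg/L.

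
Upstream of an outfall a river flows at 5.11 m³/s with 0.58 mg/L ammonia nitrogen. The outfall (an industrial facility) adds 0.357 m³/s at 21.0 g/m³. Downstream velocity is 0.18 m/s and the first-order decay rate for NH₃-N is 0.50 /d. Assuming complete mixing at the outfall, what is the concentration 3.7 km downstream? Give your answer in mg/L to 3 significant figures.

After complete mixing, C₀ = (0.357·21 + 5.11·0.58) / 5.467 = 1.913 mg/L.
Travel time t = 3700 m / 0.18 m/s = 2.056e+04 s = 0.2379 d.
C = 1.913·exp(−0.50·0.2379) = 1.913·0.8878 = 1.699 mg/L.

1.70 mg/L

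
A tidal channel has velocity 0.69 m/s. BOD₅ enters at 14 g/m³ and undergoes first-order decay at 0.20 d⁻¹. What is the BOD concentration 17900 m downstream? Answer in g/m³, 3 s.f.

13.2 g/m³

Travel time t = 17900 m / 0.69 m/s = 1.79e+04/0.69 = 2.594e+04 s = 0.3003 d.
First-order decay: C = 14·exp(−0.20·0.3003) = 14·0.9417 = 13.18 g/m³.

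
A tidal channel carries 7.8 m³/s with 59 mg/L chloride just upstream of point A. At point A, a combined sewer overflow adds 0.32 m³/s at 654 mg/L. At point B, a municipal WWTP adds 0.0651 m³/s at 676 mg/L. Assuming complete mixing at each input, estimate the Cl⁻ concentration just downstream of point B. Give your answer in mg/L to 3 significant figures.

87.2 mg/L

After input A: C = (7.8·59 + 0.32·654) / 8.12 = 82.45 mg/L.
After input B: C = (8.12·82.45 + 0.0651·676) / 8.185 = 87.17 mg/L.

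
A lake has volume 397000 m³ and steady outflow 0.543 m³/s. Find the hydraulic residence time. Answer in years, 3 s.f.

0.0232 yr

Q = 0.543 m³/s × 3.156e+07 s/yr = 1.714e+07 m³/yr.
Hydraulic residence time τ = V/Q = 397000/1.714e+07 = 0.02317 yr.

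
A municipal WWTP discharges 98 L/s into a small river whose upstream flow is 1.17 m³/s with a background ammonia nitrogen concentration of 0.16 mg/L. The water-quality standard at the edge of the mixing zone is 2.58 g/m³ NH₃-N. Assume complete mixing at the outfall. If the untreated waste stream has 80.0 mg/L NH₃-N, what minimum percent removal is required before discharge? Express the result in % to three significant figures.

98 L/s = 0.098 m³/s.
Mass balance: 2.58·1.268 = 0.098·Cₑ + 1.17·0.16.
Cₑ = (3.271 − 0.1872) / 0.098 = 31.47 mg/L.
Required removal = 1 − 31.47/80.0 = 60.66 %.

60.7 %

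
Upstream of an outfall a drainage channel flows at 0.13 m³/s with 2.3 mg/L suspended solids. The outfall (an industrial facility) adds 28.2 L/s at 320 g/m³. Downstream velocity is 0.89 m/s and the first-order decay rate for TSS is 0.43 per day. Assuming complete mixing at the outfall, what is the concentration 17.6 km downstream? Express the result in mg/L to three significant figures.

28.2 L/s = 0.0282 m³/s.
After complete mixing, C₀ = (0.0282·320 + 0.13·2.3) / 0.1582 = 58.93 mg/L.
Travel time t = 1.76e+04 m / 0.89 m/s = 1.978e+04 s = 0.2289 d.
C = 58.93·exp(−0.43·0.2289) = 58.93·0.9063 = 53.41 mg/L.

53.4 mg/L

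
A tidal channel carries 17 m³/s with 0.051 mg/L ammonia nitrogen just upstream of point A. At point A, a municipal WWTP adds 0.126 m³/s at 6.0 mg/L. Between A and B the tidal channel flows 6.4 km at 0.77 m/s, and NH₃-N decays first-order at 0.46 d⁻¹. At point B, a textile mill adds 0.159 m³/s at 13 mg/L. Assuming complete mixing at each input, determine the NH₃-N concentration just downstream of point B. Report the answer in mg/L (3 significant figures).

0.209 mg/L

After input A: C = (17·0.051 + 0.126·6) / 17.13 = 0.09477 mg/L.
Over the 6.4 km reach to input B (t = 8312 s = 0.0962 d), decay gives C = 0.09477·exp(−0.46·0.0962) = 0.09067 mg/L.
After input B: C = (17.13·0.09067 + 0.159·13) / 17.29 = 0.2094 mg/L.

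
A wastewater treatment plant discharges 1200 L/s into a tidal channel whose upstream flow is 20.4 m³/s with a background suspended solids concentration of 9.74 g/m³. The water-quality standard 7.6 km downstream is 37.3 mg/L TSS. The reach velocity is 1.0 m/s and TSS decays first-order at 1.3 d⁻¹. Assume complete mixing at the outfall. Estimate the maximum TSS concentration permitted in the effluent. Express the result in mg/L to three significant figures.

587 mg/L

1200 L/s = 1.2 m³/s.
Travel time to the compliance point: t = 7600/1.0 = 7600 s = 0.08796 d; decay factor exp(−1.3·0.08796) = 0.8919.
So the concentration just after mixing may be at most 37.3/0.8919 = 41.82 mg/L.
Mass balance: 41.82·21.6 = 1.2·Cₑ + 20.4·9.74.
Cₑ = (903.3 − 198.7) / 1.2 = 587.2 mg/L.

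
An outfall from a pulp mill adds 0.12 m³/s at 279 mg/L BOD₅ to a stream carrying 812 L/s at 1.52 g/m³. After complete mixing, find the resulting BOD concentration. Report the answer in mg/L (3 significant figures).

812 L/s = 0.812 m³/s.
Flow-weighted mixing gives C = (0.12·279 + 0.812·1.52) / (0.12 + 0.812) = 34.71/0.932 = 37.25 mg/L.

37.2 mg/L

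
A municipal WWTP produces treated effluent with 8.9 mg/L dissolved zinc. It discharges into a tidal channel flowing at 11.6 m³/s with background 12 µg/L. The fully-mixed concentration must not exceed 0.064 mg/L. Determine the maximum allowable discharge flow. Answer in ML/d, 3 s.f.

12 µg/L = 0.012 mg/L.
Mass balance at complete mixing: C_std·(Q_w + Q_r) = Q_w·C_e + Q_r·C_b.
Rearranging, Q_w = Q_r·(C_std − C_b)/(C_e − C_std) = 11.6·(0.064 − 0.012) / (8.9 − 0.064) = 0.06827 m³/s.
= 5.898 ML/d.

5.90 ML/d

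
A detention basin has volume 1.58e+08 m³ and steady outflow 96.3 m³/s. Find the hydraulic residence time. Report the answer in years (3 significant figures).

0.0520 yr

Q = 96.3 m³/s × 3.156e+07 s/yr = 3.039e+09 m³/yr.
Hydraulic residence time τ = V/Q = 1.58e+08/3.039e+09 = 0.05199 yr.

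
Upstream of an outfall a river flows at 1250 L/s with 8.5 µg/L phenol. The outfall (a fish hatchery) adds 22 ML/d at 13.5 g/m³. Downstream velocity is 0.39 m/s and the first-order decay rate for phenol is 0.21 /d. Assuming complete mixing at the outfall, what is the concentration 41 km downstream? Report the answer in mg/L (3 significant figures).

22 ML/d = 0.2546 m³/s.
1250 L/s = 1.25 m³/s.
8.5 µg/L = 0.0085 mg/L.
After complete mixing, C₀ = (0.2546·13.5 + 1.25·0.0085) / 1.505 = 2.292 mg/L.
Travel time t = 4.1e+04 m / 0.39 m/s = 1.051e+05 s = 1.217 d.
C = 2.292·exp(−0.21·1.217) = 2.292·0.7745 = 1.775 mg/L.

1.77 mg/L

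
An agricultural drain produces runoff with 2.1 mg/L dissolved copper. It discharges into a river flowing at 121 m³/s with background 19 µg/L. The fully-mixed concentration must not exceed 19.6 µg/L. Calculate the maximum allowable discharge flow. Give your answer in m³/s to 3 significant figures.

0.0349 m³/s

19 µg/L = 0.019 mg/L.
19.6 µg/L = 0.0196 mg/L.
Mass balance at complete mixing: C_std·(Q_w + Q_r) = Q_w·C_e + Q_r·C_b.
Rearranging, Q_w = Q_r·(C_std − C_b)/(C_e − C_std) = 121·(0.0196 − 0.019) / (2.1 − 0.0196) = 0.0349 m³/s.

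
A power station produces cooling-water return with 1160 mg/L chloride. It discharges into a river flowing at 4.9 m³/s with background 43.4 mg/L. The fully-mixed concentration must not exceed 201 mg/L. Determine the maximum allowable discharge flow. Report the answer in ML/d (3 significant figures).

69.6 ML/d

Mass balance at complete mixing: C_std·(Q_w + Q_r) = Q_w·C_e + Q_r·C_b.
Rearranging, Q_w = Q_r·(C_std − C_b)/(C_e − C_std) = 4.9·(201 − 43.4) / (1160 − 201) = 0.8053 m³/s.
= 69.57 ML/d.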